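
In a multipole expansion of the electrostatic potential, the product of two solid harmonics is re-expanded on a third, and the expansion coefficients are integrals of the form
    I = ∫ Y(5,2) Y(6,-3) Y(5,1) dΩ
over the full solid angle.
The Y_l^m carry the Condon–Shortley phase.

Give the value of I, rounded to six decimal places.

Checks pass: Σm=0; 16 even; l₃=5∈[1,11].
(2·5+1)(2·6+1)(2·5+1) = 1573
Δ: 6! 4! 6! / 17! → 1/28588560
sum: t=1:−1/345600 t=2:+1/13824 t=3:−1/5184 t=4:+1/13824 t=5:−1/345600 = -7/129600
3j²(5 6 5; 0 0 0) = Δ·Π!·Σ² = 80/7293  (sign +1)
sum: t=0:+1/155520 t=1:−1/23040 t=2:+1/34560 t=3:−1/622080 = -1/103680
3j²(5 6 5; 2 -3 1) = Δ·Π!·Σ² = 9/2431  (sign -1)
combine: 4πI² = 1573·80/7293·9/2431 = 240/3757
take √, sign -1: I = -0.07129845

-0.071298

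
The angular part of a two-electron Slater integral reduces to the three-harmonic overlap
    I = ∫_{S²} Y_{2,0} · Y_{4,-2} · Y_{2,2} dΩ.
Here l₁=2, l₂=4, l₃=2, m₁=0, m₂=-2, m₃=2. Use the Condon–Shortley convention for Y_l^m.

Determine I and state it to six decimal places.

0.156078

Rules hold: Σm=0, L=8 even, 2≤2≤6.
N = 5·9·5 = 225
Δ = 4!·0!·4!/9! = 1/630
Racah Σ t=2..2: t=2:+1/16 = 1/16
⇒ 3j(2 4 2; 0 0 0)² = 2/35, sgn +1
Racah Σ t=2..2: t=2:+1/96 = 1/96
⇒ 3j(2 4 2; 0 -2 2)² = 1/42, sgn +1
4πI² = N·(3j₀)²·(3jₘ)² = 15/49
I = +1·√(0.306122/4π) = 0.15607835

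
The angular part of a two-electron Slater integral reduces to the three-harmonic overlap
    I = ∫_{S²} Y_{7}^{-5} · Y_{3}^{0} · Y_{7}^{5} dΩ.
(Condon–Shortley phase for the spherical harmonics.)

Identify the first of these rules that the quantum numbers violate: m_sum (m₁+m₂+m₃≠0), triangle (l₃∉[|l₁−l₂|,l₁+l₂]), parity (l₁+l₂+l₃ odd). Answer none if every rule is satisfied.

parity

m₁+m₂+m₃ = -5 + 0 + 5 = 0  ✓
triangle: |7−3|=4 ≤ l₃=7 ≤ 7+3=10  ✓
parity: l₁+l₂+l₃ = 17 is odd  ✗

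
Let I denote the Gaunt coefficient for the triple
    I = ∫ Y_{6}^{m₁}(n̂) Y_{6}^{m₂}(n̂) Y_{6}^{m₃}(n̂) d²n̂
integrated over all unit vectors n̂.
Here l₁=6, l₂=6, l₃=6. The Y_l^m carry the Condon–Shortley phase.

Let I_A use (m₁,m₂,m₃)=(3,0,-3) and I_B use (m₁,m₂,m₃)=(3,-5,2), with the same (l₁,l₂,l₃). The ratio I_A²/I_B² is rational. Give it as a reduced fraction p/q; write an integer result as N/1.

1849/308

Same 6,6,6: normalisation and zero-m 3j drop out of the ratio.
A: Δ: 6! 6! 6! / 19! → 1/325909584; sum: t=0:+1/18662400 t=1:−1/691200 t=2:+1/276480 t=3:−1/933120 = 43/37324800; 3j²(6 6 6; 3 0 -3) = Δ·Π!·Σ² = 1849/184756  (sign -1)
B: Δ: 6! 6! 6! / 19! → 1/325909584; sum: t=0:+1/3110400 t=1:−1/4147200 = 1/12441600; 3j²(6 6 6; 3 -5 2) = Δ·Π!·Σ² = 7/4199  (sign +1)
I_A²/I_B² = (1849/184756)/(7/4199) = 1849/308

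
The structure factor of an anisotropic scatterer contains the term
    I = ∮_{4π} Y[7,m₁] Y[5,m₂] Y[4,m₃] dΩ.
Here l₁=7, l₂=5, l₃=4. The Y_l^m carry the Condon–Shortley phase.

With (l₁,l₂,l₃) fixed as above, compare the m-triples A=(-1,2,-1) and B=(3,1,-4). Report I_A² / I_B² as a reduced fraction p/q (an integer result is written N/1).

1681/7350

Same 7,5,4: normalisation and zero-m 3j drop out of the ratio.
A: Δ: 8! 6! 2! / 17! → 1/6126120; sum: t=5:−1/51840 t=6:+1/69120 t=7:−1/1209600 = -41/7257600; 3j²(7 5 4; -1 2 -1) = Δ·Π!·Σ² = 1681/510510  (sign +1)
B: Δ: 8! 6! 2! / 17! → 1/6126120; sum: t=4:+1/829440 = 1/829440; 3j²(7 5 4; 3 1 -4) = Δ·Π!·Σ² = 35/2431  (sign +1)
I_A²/I_B² = (1681/510510)/(35/2431) = 1681/7350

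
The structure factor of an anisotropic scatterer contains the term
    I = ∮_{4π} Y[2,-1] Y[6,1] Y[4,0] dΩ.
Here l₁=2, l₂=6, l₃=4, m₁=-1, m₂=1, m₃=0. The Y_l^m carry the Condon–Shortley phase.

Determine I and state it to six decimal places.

-0.210395

m-sum 0 ✓  L=12 even ✓  4≤4≤8 ✓
Π(2lᵢ+1) = 5×13×9 = 585
triangle coeff Δ(2,6,4) = 1/6435
Σ_t [2,2]: t=2:+1/2304 = 1/2304
(3j)²=5/143 [(2 6 4; 0 0 0)], sign=+1
Σ_t [3,3]: t=3:−1/3456 = -1/3456
(3j)²=35/1287 [(2 6 4; -1 1 0)], sign=-1
⇒ 4πI² = 875/1573
I = (-1)√(875/1573/(4π)) = -0.21039467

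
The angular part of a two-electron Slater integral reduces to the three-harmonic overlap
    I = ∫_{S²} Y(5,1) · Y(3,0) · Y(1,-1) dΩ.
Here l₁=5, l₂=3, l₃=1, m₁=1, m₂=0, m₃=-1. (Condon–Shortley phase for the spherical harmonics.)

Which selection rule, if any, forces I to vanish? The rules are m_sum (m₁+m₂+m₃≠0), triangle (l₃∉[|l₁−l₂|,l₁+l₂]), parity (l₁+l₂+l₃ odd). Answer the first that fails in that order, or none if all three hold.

triangle

Σmᵢ = 0  ✓
l₃∈[|l₁−l₂|,l₁+l₂]=[2,8], have l₃=1  ✗
Σlᵢ = 9 ⇒ odd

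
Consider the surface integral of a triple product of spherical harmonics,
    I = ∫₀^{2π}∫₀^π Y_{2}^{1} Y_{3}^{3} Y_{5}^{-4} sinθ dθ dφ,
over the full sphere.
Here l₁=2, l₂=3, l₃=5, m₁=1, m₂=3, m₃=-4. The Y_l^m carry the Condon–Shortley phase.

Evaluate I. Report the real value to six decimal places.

Checks pass: Σm=0; 10 even; l₃=5∈[1,5].
(2·2+1)(2·3+1)(2·5+1) = 385
Δ: 0! 4! 6! / 11! → 1/2310
sum: t=0:+1/144 = 1/144
3j²(2 3 5; 0 0 0) = Δ·Π!·Σ² = 10/231  (sign -1)
sum: t=0:+1/4320 = 1/4320
3j²(2 3 5; 1 3 -4) = Δ·Π!·Σ² = 2/55  (sign -1)
combine: 4πI² = 385·10/231·2/55 = 20/33
take √, sign +1: I = 0.21961050

0.219610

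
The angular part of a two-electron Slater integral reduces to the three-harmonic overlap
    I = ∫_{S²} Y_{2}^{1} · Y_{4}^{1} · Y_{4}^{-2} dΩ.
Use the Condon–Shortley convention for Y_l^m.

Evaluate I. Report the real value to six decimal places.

Rules hold: Σm=0, L=10 even, 2≤4≤6.
N = 5·9·9 = 405
Δ = 2!·2!·6!/11! = 1/13860
Racah Σ t=0..2: t=0:+1/192 t=1:−1/36 t=2:+1/192 = -5/288
⇒ 3j(2 4 4; 0 0 0)² = 20/693, sgn -1
Racah Σ t=0..1: t=0:+1/240 t=1:−1/96 = -1/160
⇒ 3j(2 4 4; 1 1 -2)² = 27/1540, sgn -1
4πI² = N·(3j₀)²·(3jₘ)² = 1215/5929
I = +1·√(0.204925/4π) = 0.12770047

0.127700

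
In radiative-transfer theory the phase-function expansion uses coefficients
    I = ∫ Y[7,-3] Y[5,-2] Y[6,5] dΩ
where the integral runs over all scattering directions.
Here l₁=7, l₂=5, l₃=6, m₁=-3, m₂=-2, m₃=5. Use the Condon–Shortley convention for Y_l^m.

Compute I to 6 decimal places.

-0.138752

Checks pass: Σm=0; 18 even; l₃=6∈[2,12].
(2·7+1)(2·5+1)(2·6+1) = 2145
Δ: 6! 8! 4! / 19! → 1/174594420
sum: t=1:−1/4147200 t=2:+1/207360 t=3:−1/82944 t=4:+1/207360 t=5:−1/4147200 = -1/345600
3j²(7 5 6; 0 0 0) = Δ·Π!·Σ² = 420/46189  (sign -1)
sum: t=2:+1/11612160 t=3:−1/4354560 = -1/6967296
3j²(7 5 6; -3 -2 5) = Δ·Π!·Σ² = 625/50388  (sign +1)
combine: 4πI² = 2145·420/46189·625/50388 = 328125/1356277
take √, sign -1: I = -0.13875241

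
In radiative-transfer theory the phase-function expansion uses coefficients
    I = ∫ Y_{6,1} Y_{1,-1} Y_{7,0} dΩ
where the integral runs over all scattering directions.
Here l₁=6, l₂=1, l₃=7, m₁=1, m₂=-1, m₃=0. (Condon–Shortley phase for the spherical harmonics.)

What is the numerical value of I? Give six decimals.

m-sum 0 ✓  L=14 even ✓  5≤7≤7 ✓
Π(2lᵢ+1) = 13×3×15 = 585
triangle coeff Δ(6,1,7) = 1/1365
Σ_t [0,0]: t=0:+1/518400 = 1/518400
(3j)²=7/195 [(6 1 7; 0 0 0)], sign=-1
Σ_t [0,0]: t=0:+1/1209600 = 1/1209600
(3j)²=1/65 [(6 1 7; 1 -1 0)], sign=-1
⇒ 4πI² = 21/65
I = (+1)√(21/65/(4π)) = 0.16034227

0.160342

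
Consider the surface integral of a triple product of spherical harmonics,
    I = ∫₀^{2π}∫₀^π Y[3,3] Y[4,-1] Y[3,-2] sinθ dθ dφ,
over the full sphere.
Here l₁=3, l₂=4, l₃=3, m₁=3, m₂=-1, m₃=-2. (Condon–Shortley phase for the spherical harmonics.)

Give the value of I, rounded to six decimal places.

0.140463

Checks pass: Σm=0; 10 even; l₃=3∈[1,7].
(2·3+1)(2·4+1)(2·3+1) = 441
Δ: 4! 2! 4! / 11! → 1/34650
sum: t=1:−1/72 t=2:+1/16 t=3:−1/72 = 5/144
3j²(3 4 3; 0 0 0) = Δ·Π!·Σ² = 2/77  (sign -1)
sum: t=0:+1/288 = 1/288
3j²(3 4 3; 3 -1 -2) = Δ·Π!·Σ² = 5/231  (sign -1)
combine: 4πI² = 441·2/77·5/231 = 30/121
take √, sign +1: I = 0.14046335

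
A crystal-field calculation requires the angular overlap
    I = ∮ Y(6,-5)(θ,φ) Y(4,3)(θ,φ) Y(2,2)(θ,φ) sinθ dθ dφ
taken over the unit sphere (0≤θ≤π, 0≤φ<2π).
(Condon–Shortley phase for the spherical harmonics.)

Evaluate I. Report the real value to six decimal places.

-0.288917

m-sum 0 ✓  L=12 even ✓  2≤2≤10 ✓
Π(2lᵢ+1) = 13×9×5 = 585
triangle coeff Δ(6,4,2) = 1/6435
Σ_t [4,4]: t=4:+1/2304 = 1/2304
(3j)²=5/143 [(6 4 2; 0 0 0)], sign=+1
Σ_t [7,7]: t=7:−1/120960 = -1/120960
(3j)²=2/39 [(6 4 2; -5 3 2)], sign=-1
⇒ 4πI² = 150/143
I = (-1)√(150/143/(4π)) = -0.28891672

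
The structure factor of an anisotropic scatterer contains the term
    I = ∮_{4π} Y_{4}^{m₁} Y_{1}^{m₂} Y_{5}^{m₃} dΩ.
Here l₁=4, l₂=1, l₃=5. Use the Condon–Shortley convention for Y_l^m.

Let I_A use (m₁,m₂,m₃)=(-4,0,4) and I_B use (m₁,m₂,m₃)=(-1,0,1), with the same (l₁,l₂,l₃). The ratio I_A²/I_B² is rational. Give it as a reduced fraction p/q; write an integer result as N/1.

Same 4,1,5: normalisation and zero-m 3j drop out of the ratio.
A: Δ: 0! 8! 2! / 11! → 1/495; sum: t=0:+1/40320 = 1/40320; 3j²(4 1 5; -4 0 4) = Δ·Π!·Σ² = 1/55  (sign -1)
B: Δ: 0! 8! 2! / 11! → 1/495; sum: t=0:+1/720 = 1/720; 3j²(4 1 5; -1 0 1) = Δ·Π!·Σ² = 8/165  (sign +1)
I_A²/I_B² = (1/55)/(8/165) = 3/8

3/8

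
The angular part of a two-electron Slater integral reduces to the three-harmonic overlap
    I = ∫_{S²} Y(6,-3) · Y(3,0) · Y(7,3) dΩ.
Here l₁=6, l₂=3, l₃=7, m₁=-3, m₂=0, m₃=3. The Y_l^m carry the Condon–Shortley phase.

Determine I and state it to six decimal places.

-0.008134

m-sum 0 ✓  L=16 even ✓  3≤7≤9 ✓
Π(2lᵢ+1) = 13×7×15 = 1365
triangle coeff Δ(6,3,7) = 1/2042040
Σ_t [0,2]: t=0:+1/207360 t=1:−1/57600 t=2:+1/207360 = -1/129600
(3j)²=168/12155 [(6 3 7; 0 0 0)], sign=+1
Σ_t [0,2]: t=0:+1/4354560 t=1:−1/322560 t=2:+1/362880 = -1/8709120
(3j)²=3/68068 [(6 3 7; -3 0 3)], sign=-1
⇒ 4πI² = 378/454597
I = (-1)√(378/454597/(4π)) = -0.00813444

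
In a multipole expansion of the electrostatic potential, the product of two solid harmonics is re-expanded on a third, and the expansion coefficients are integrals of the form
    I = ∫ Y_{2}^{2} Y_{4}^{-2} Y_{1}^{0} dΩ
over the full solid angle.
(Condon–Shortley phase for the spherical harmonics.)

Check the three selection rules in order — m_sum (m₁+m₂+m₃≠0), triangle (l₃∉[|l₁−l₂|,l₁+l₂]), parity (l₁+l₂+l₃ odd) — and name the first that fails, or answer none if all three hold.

Σmᵢ = 0  ✓
l₃∈[|l₁−l₂|,l₁+l₂]=[2,6], have l₃=1  ✗
Σlᵢ = 7 ⇒ odd

triangle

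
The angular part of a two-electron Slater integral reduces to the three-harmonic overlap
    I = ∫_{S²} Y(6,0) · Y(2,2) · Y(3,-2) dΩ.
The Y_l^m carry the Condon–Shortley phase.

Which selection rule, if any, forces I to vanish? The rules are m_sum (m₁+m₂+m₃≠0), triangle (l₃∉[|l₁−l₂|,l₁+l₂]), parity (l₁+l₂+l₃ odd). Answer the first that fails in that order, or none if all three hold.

triangle

Σmᵢ = 0  ✓
l₃∈[|l₁−l₂|,l₁+l₂]=[4,8], have l₃=3  ✗
Σlᵢ = 11 ⇒ odd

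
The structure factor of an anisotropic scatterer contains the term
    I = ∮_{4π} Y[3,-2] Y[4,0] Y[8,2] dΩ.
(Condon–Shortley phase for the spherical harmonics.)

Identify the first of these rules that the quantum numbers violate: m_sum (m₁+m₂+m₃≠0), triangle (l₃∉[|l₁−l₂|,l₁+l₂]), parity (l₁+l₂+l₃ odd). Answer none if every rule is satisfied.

azimuthal sum: -2 + 0 + 2 = 0  ✓
1 ≤ 8 ≤ 7 (triangle on l)  ✗
L = 3 + 4 + 8 = 15 (odd)

triangle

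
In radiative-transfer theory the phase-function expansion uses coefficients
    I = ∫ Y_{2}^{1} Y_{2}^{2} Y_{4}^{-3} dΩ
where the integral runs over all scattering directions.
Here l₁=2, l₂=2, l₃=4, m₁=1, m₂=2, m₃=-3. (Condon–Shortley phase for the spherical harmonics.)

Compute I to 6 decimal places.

-0.238414

Rules hold: Σm=0, L=8 even, 0≤4≤4.
N = 5·5·9 = 225
Δ = 0!·4!·4!/9! = 1/630
Racah Σ t=0..0: t=0:+1/16 = 1/16
⇒ 3j(2 2 4; 0 0 0)² = 2/35, sgn +1
Racah Σ t=0..0: t=0:+1/144 = 1/144
⇒ 3j(2 2 4; 1 2 -3)² = 1/18, sgn -1
4πI² = N·(3j₀)²·(3jₘ)² = 5/7
I = -1·√(0.714286/4π) = -0.23841361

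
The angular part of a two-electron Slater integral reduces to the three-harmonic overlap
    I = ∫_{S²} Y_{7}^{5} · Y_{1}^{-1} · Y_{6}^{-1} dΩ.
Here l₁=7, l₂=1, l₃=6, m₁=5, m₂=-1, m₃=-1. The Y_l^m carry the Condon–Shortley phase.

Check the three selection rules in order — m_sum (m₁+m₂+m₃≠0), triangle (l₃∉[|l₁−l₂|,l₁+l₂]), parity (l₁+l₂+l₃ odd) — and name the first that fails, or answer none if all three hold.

m_sum

m₁+m₂+m₃ = 5 − 1 − 1 = 3  ✗
triangle: |7−1|=6 ≤ l₃=6 ≤ 7+1=8
parity: l₁+l₂+l₃ = 14 is even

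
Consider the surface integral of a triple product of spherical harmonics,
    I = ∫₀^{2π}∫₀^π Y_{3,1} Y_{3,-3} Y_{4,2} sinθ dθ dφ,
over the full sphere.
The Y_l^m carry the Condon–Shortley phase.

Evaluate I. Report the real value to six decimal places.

-0.188451

Checks pass: Σm=0; 10 even; l₃=4∈[0,6].
(2·3+1)(2·3+1)(2·4+1) = 441
Δ: 2! 4! 4! / 11! → 1/34650
sum: t=0:+1/72 t=1:−1/16 t=2:+1/72 = -5/144
3j²(3 3 4; 0 0 0) = Δ·Π!·Σ² = 2/77  (sign -1)
sum: t=0:+1/192 = 1/192
3j²(3 3 4; 1 -3 2) = Δ·Π!·Σ² = 3/77  (sign +1)
combine: 4πI² = 441·2/77·3/77 = 54/121
take √, sign -1: I = -0.18845135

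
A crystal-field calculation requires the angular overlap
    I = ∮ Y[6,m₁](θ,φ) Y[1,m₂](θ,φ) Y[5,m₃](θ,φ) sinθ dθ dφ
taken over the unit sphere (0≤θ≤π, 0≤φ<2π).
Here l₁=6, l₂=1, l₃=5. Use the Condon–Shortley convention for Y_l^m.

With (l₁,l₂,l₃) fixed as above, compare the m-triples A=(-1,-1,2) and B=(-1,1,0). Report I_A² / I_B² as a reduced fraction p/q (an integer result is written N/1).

Shared (l₁,l₂,l₃)=(6,1,5): N and (l;000)² cancel in I_A²/I_B².
A: Δ = 2!·10!·0!/13! = 1/858; Racah Σ t=0..0: t=0:+1/60480 = 1/60480; ⇒ 3j(6 1 5; -1 -1 2)² = 5/429, sgn -1
B: Δ = 2!·10!·0!/13! = 1/858; Racah Σ t=2..2: t=2:+1/28800 = 1/28800; ⇒ 3j(6 1 5; -1 1 0)² = 7/286, sgn -1
I_A²/I_B² = (5/429)/(7/286) = 10/21

10/21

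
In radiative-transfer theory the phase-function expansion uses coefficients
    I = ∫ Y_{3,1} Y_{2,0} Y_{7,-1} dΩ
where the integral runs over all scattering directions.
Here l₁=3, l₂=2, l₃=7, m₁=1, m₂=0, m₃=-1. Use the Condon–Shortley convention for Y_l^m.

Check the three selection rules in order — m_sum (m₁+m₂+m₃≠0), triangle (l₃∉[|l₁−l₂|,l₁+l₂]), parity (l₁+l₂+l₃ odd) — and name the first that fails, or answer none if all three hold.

triangle

Σmᵢ = 0  ✓
l₃∈[|l₁−l₂|,l₁+l₂]=[1,5], have l₃=7  ✗
Σlᵢ = 12 ⇒ even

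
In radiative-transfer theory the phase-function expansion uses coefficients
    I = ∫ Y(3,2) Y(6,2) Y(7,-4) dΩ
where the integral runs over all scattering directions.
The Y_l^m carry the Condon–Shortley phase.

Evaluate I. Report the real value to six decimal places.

0.049256

Checks pass: Σm=0; 16 even; l₃=7∈[3,9].
(2·3+1)(2·6+1)(2·7+1) = 1365
Δ: 2! 4! 10! / 17! → 1/2042040
sum: t=0:+1/207360 t=1:−1/57600 t=2:+1/207360 = -1/129600
3j²(3 6 7; 0 0 0) = Δ·Π!·Σ² = 168/12155  (sign +1)
sum: t=0:+1/967680 t=1:−1/725760 = -1/2903040
3j²(3 6 7; 2 2 -4) = Δ·Π!·Σ² = 5/3094  (sign +1)
combine: 4πI² = 1365·168/12155·5/3094 = 1260/41327
take √, sign +1: I = 0.04925648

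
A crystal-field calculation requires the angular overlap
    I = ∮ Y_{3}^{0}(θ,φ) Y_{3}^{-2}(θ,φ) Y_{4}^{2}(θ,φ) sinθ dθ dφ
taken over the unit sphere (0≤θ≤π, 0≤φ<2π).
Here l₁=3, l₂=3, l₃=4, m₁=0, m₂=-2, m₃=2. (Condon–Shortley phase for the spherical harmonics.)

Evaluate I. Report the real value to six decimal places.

-0.044418

m-sum 0 ✓  L=10 even ✓  0≤4≤6 ✓
Π(2lᵢ+1) = 7×7×9 = 441
triangle coeff Δ(3,3,4) = 1/34650
Σ_t [0,2]: t=0:+1/72 t=1:−1/16 t=2:+1/72 = -5/144
(3j)²=2/77 [(3 3 4; 0 0 0)], sign=-1
Σ_t [0,1]: t=0:+1/72 t=1:−1/96 = 1/288
(3j)²=1/462 [(3 3 4; 0 -2 2)], sign=+1
⇒ 4πI² = 3/121
I = (-1)√(3/121/(4π)) = -0.04441841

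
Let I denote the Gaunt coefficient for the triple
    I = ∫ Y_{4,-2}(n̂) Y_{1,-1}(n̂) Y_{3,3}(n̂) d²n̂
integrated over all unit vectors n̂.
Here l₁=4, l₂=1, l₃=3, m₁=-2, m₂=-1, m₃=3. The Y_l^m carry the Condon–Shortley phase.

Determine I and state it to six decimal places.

m-sum 0 ✓  L=8 even ✓  3≤3≤5 ✓
Π(2lᵢ+1) = 9×3×7 = 189
triangle coeff Δ(4,1,3) = 1/252
Σ_t [1,1]: t=1:−1/36 = -1/36
(3j)²=4/63 [(4 1 3; 0 0 0)], sign=+1
Σ_t [0,0]: t=0:+1/1440 = 1/1440
(3j)²=1/252 [(4 1 3; -2 -1 3)], sign=+1
⇒ 4πI² = 1/21
I = (+1)√(1/21/(4π)) = 0.06155813

0.061558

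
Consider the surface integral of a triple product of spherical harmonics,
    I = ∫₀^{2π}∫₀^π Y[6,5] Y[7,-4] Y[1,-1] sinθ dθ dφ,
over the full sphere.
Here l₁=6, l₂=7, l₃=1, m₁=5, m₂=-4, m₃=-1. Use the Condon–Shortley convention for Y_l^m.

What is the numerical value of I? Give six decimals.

0.060604

m-sum 0 ✓  L=14 even ✓  1≤1≤13 ✓
Π(2lᵢ+1) = 13×15×3 = 585
triangle coeff Δ(6,7,1) = 1/1365
Σ_t [6,6]: t=6:+1/518400 = 1/518400
(3j)²=7/195 [(6 7 1; 0 0 0)], sign=-1
Σ_t [1,1]: t=1:−1/79833600 = -1/79833600
(3j)²=1/455 [(6 7 1; 5 -4 -1)], sign=-1
⇒ 4πI² = 3/65
I = (+1)√(3/65/(4π)) = 0.06060368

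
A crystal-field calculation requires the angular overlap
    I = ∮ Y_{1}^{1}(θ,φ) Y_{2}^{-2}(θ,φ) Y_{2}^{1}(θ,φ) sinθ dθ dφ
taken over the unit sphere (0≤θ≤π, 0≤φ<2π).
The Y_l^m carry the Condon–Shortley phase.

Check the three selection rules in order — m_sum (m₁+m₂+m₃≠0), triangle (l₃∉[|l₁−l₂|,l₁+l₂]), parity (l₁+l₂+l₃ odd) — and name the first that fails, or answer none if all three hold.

m₁+m₂+m₃ = 1 − 2 + 1 = 0  ✓
triangle: |1−2|=1 ≤ l₃=2 ≤ 1+2=3  ✓
parity: l₁+l₂+l₃ = 5 is odd  ✗

parity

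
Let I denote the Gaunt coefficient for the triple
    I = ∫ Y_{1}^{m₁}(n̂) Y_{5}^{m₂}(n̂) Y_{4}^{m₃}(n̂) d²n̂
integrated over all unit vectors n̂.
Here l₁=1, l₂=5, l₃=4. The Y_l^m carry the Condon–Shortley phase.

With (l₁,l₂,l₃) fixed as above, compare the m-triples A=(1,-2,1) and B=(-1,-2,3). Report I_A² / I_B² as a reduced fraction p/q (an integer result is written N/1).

Same 1,5,4: normalisation and zero-m 3j drop out of the ratio.
A: Δ: 2! 0! 8! / 11! → 1/495; sum: t=0:+1/1440 = 1/1440; 3j²(1 5 4; 1 -2 1) = Δ·Π!·Σ² = 7/165  (sign -1)
B: Δ: 2! 0! 8! / 11! → 1/495; sum: t=2:+1/10080 = 1/10080; 3j²(1 5 4; -1 -2 3) = Δ·Π!·Σ² = 1/165  (sign -1)
I_A²/I_B² = (7/165)/(1/165) = 7/1

7/1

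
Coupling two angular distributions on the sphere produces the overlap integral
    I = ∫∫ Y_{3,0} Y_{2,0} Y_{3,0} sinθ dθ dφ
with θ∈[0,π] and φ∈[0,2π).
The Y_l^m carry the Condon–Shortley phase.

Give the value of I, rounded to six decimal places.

0.168209

m-sum 0 ✓  L=8 even ✓  1≤3≤5 ✓
Π(2lᵢ+1) = 7×5×7 = 245
triangle coeff Δ(3,2,3) = 1/3780
Σ_t [0,2]: t=0:+1/24 t=1:−1/4 t=2:+1/24 = -1/6
(3j)²=4/105 [(3 2 3; 0 0 0)], sign=+1
(m-triple is (0,0,0) — same symbol as above.)
⇒ 4πI² = 16/45
I = (+1)√(16/45/(4π)) = 0.16820883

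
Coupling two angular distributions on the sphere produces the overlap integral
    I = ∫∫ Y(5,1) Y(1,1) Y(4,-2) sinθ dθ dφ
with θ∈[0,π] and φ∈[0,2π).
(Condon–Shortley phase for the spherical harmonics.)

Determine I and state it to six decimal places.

Checks pass: Σm=0; 10 even; l₃=4∈[4,6].
(2·5+1)(2·1+1)(2·4+1) = 297
Δ: 2! 8! 0! / 11! → 1/495
sum: t=1:−1/576 = -1/576
3j²(5 1 4; 0 0 0) = Δ·Π!·Σ² = 5/99  (sign -1)
sum: t=2:+1/2880 = 1/2880
3j²(5 1 4; 1 1 -2) = Δ·Π!·Σ² = 2/165  (sign +1)
combine: 4πI² = 297·5/99·2/165 = 2/11
take √, sign -1: I = -0.12028562

-0.120286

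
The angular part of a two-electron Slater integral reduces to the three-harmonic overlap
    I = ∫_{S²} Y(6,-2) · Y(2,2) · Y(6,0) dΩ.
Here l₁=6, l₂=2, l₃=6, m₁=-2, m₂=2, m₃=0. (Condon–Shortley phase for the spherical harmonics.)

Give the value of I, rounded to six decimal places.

-0.191909

Checks pass: Σm=0; 14 even; l₃=6∈[4,8].
(2·6+1)(2·2+1)(2·6+1) = 845
Δ: 2! 10! 2! / 15! → 1/90090
sum: t=0:+1/69120 t=1:−1/14400 t=2:+1/69120 = -7/172800
3j²(6 2 6; 0 0 0) = Δ·Π!·Σ² = 14/715  (sign -1)
sum: t=2:+1/69120 = 1/69120
3j²(6 2 6; -2 2 0) = Δ·Π!·Σ² = 4/143  (sign +1)
combine: 4πI² = 845·14/715·4/143 = 56/121
take √, sign -1: I = -0.19190947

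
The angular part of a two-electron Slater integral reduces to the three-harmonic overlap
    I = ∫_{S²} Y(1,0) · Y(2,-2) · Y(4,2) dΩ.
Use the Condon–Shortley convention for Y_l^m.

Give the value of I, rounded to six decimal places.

triangle: need 1≤l₃≤3, have 4; I=0

0.000000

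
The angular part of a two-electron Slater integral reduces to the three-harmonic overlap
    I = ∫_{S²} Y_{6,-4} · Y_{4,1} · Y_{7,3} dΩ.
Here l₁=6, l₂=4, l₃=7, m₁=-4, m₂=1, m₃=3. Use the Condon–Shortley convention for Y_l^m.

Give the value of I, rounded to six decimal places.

Σlᵢ=17 odd — θ-integrand is odd under cosθ→−cosθ; I=0

0.000000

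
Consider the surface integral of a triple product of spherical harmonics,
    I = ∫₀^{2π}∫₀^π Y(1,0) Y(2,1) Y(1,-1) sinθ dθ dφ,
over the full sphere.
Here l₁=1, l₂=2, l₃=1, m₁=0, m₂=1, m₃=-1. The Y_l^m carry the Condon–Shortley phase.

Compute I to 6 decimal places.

-0.218510

Checks pass: Σm=0; 4 even; l₃=1∈[1,3].
(2·1+1)(2·2+1)(2·1+1) = 45
Δ: 2! 0! 2! / 5! → 1/30
sum: t=1:−1/1 = -1/1
3j²(1 2 1; 0 0 0) = Δ·Π!·Σ² = 2/15  (sign +1)
sum: t=1:−1/2 = -1/2
3j²(1 2 1; 0 1 -1) = Δ·Π!·Σ² = 1/10  (sign -1)
combine: 4πI² = 45·2/15·1/10 = 3/5
take √, sign -1: I = -0.21850969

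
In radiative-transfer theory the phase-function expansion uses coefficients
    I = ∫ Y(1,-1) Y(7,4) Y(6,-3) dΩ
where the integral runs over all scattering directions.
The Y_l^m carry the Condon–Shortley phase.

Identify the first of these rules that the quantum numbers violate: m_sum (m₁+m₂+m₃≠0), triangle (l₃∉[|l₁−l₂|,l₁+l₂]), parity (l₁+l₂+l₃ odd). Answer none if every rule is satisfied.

azimuthal sum: -1 + 4 − 3 = 0  ✓
6 ≤ 6 ≤ 8 (triangle on l)  ✓
L = 1 + 7 + 6 = 14 (even)  ✓

none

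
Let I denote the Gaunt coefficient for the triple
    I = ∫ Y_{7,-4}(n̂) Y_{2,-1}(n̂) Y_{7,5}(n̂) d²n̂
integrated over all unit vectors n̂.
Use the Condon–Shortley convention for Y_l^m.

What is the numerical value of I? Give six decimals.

m-sum 0 ✓  L=16 even ✓  5≤7≤9 ✓
Π(2lᵢ+1) = 15×5×15 = 1125
triangle coeff Δ(7,2,7) = 1/185640
Σ_t [0,2]: t=0:+1/2419200 t=1:−1/518400 t=2:+1/2419200 = -1/907200
(3j)²=56/3315 [(7 2 7; 0 0 0)], sign=+1
Σ_t [0,1]: t=0:+1/79833600 t=1:−1/14515200 = -1/17740800
(3j)²=729/30940 [(7 2 7; -4 -1 5)], sign=-1
⇒ 4πI² = 21870/48841
I = (-1)√(21870/48841/(4π)) = -0.18876748

-0.188767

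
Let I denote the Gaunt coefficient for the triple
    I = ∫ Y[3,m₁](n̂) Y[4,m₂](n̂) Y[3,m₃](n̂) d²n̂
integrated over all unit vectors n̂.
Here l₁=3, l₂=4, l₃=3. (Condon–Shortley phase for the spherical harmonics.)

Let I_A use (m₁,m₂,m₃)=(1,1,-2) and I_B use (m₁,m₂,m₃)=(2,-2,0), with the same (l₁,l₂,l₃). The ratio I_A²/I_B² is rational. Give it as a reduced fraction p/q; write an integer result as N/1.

32/3

Same 3,4,3: normalisation and zero-m 3j drop out of the ratio.
A: Δ: 4! 2! 4! / 11! → 1/34650; sum: t=1:−1/144 t=2:+1/48 = 1/72; 3j²(3 4 3; 1 1 -2) = Δ·Π!·Σ² = 16/693  (sign -1)
B: Δ: 4! 2! 4! / 11! → 1/34650; sum: t=0:+1/96 t=1:−1/72 = -1/288; 3j²(3 4 3; 2 -2 0) = Δ·Π!·Σ² = 1/462  (sign +1)
I_A²/I_B² = (16/693)/(1/462) = 32/3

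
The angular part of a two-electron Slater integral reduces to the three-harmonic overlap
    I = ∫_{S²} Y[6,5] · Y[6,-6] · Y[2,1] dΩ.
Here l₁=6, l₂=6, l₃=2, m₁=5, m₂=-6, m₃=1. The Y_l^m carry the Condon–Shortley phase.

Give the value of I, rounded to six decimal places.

Rules hold: Σm=0, L=14 even, 0≤2≤12.
N = 13·13·5 = 845
Δ = 10!·2!·2!/15! = 1/90090
Racah Σ t=4..6: t=4:+1/69120 t=5:−1/14400 t=6:+1/69120 = -7/172800
⇒ 3j(6 6 2; 0 0 0)² = 14/715, sgn -1
Racah Σ t=0..0: t=0:+1/7257600 = 1/7257600
⇒ 3j(6 6 2; 5 -6 1)² = 11/455, sgn -1
4πI² = N·(3j₀)²·(3jₘ)² = 2/5
I = +1·√(0.4/4π) = 0.17841241

0.178412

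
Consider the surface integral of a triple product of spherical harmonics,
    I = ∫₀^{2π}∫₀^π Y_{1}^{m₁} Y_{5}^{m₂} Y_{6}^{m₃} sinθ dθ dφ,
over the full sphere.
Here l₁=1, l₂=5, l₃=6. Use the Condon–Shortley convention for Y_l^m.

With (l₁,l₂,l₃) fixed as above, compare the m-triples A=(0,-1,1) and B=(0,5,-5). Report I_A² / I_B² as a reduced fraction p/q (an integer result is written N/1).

35/11

Same 1,5,6: normalisation and zero-m 3j drop out of the ratio.
A: Δ: 0! 2! 10! / 13! → 1/858; sum: t=0:+1/17280 = 1/17280; 3j²(1 5 6; 0 -1 1) = Δ·Π!·Σ² = 35/858  (sign -1)
B: Δ: 0! 2! 10! / 13! → 1/858; sum: t=0:+1/3628800 = 1/3628800; 3j²(1 5 6; 0 5 -5) = Δ·Π!·Σ² = 1/78  (sign -1)
I_A²/I_B² = (35/858)/(1/78) = 35/11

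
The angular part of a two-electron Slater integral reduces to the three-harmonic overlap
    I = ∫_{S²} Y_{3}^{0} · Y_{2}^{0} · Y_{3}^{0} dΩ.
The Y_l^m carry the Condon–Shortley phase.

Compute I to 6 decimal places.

m-sum 0 ✓  L=8 even ✓  1≤3≤5 ✓
Π(2lᵢ+1) = 7×5×7 = 245
triangle coeff Δ(3,2,3) = 1/3780
Σ_t [0,2]: t=0:+1/24 t=1:−1/4 t=2:+1/24 = -1/6
(3j)²=4/105 [(3 2 3; 0 0 0)], sign=+1
(m-triple is (0,0,0) — same symbol as above.)
⇒ 4πI² = 16/45
I = (+1)√(16/45/(4π)) = 0.16820883

0.168209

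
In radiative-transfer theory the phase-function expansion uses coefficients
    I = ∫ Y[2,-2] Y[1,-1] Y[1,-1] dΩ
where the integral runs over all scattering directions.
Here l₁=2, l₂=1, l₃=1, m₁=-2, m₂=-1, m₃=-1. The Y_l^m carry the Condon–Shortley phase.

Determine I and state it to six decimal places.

m-sum = -2 − 1 − 1 = -4 ≠ 0 ⇒ I = 0

0.000000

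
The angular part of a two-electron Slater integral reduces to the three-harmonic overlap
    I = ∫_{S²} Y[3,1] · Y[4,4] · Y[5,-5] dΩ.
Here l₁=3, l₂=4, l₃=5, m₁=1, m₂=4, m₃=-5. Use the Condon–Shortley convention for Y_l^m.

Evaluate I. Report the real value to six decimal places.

0.189625

Checks pass: Σm=0; 12 even; l₃=5∈[1,7].
(2·3+1)(2·4+1)(2·5+1) = 693
Δ: 2! 4! 6! / 13! → 1/180180
sum: t=0:+1/576 t=1:−1/144 t=2:+1/576 = -1/288
3j²(3 4 5; 0 0 0) = Δ·Π!·Σ² = 20/1001  (sign +1)
sum: t=2:+1/34560 = 1/34560
3j²(3 4 5; 1 4 -5) = Δ·Π!·Σ² = 14/429  (sign +1)
combine: 4πI² = 693·20/1001·14/429 = 840/1859
take √, sign +1: I = 0.18962475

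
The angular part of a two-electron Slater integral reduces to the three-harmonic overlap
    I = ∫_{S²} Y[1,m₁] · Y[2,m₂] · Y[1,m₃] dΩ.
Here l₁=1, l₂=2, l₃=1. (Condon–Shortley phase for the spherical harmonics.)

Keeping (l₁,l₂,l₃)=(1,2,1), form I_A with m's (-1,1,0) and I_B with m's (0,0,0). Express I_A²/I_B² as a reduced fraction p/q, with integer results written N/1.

3/4

Shared (l₁,l₂,l₃)=(1,2,1): N and (l;000)² cancel in I_A²/I_B².
A: Δ = 2!·0!·2!/5! = 1/30; Racah Σ t=2..2: t=2:+1/2 = 1/2; ⇒ 3j(1 2 1; -1 1 0)² = 1/10, sgn -1
B: Δ = 2!·0!·2!/5! = 1/30; Racah Σ t=1..1: t=1:−1/1 = -1/1; ⇒ 3j(1 2 1; 0 0 0)² = 2/15, sgn +1
I_A²/I_B² = (1/10)/(2/15) = 3/4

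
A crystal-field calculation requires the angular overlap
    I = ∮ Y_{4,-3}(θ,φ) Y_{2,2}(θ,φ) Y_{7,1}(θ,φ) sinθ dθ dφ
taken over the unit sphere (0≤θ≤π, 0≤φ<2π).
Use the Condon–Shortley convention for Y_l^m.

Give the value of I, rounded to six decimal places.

|4−2|≤7≤4+2 violated ⇒ I = 0

0.000000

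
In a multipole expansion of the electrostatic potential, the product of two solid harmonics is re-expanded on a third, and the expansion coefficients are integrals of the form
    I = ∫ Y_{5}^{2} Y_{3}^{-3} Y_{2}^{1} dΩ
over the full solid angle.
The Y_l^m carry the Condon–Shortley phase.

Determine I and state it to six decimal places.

0.063396

m-sum 0 ✓  L=10 even ✓  2≤2≤8 ✓
Π(2lᵢ+1) = 11×7×5 = 385
triangle coeff Δ(5,3,2) = 1/2310
Σ_t [3,3]: t=3:−1/144 = -1/144
(3j)²=10/231 [(5 3 2; 0 0 0)], sign=-1
Σ_t [0,0]: t=0:+1/4320 = 1/4320
(3j)²=1/330 [(5 3 2; 2 -3 1)], sign=-1
⇒ 4πI² = 5/99
I = (+1)√(5/99/(4π)) = 0.06339609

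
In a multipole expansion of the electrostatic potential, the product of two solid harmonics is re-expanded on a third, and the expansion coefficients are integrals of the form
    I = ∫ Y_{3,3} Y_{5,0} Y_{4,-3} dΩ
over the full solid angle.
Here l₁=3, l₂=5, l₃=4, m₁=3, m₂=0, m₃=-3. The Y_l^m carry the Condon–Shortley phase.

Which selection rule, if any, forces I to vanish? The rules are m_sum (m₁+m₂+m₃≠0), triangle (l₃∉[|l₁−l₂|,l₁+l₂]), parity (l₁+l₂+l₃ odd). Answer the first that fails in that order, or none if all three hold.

Σmᵢ = 0  ✓
l₃∈[|l₁−l₂|,l₁+l₂]=[2,8], have l₃=4  ✓
Σlᵢ = 12 ⇒ even  ✓

none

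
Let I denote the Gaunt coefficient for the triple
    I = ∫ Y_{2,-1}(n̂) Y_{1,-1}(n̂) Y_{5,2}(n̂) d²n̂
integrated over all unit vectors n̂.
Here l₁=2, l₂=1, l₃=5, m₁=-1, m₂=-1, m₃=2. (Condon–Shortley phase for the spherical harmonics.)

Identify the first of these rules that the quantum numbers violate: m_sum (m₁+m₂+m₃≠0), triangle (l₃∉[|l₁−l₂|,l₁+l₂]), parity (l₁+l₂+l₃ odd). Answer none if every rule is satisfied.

m₁+m₂+m₃ = -1 − 1 + 2 = 0  ✓
triangle: |2−1|=1 ≤ l₃=5 ≤ 2+1=3  ✗
parity: l₁+l₂+l₃ = 8 is even

triangle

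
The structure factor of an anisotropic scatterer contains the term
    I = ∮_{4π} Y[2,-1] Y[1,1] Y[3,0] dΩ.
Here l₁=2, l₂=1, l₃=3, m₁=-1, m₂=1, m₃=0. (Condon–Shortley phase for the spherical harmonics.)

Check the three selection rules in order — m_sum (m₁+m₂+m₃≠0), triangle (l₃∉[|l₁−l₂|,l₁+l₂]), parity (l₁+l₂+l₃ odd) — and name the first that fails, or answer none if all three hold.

m₁+m₂+m₃ = -1 + 1 + 0 = 0  ✓
triangle: |2−1|=1 ≤ l₃=3 ≤ 2+1=3  ✓
parity: l₁+l₂+l₃ = 6 is even  ✓

none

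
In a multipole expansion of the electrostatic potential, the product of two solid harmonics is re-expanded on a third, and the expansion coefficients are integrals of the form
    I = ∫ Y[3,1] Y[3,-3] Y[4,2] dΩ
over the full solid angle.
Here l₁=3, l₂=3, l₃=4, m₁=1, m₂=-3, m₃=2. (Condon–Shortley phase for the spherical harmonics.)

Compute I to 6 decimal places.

Checks pass: Σm=0; 10 even; l₃=4∈[0,6].
(2·3+1)(2·3+1)(2·4+1) = 441
Δ: 2! 4! 4! / 11! → 1/34650
sum: t=0:+1/72 t=1:−1/16 t=2:+1/72 = -5/144
3j²(3 3 4; 0 0 0) = Δ·Π!·Σ² = 2/77  (sign -1)
sum: t=0:+1/192 = 1/192
3j²(3 3 4; 1 -3 2) = Δ·Π!·Σ² = 3/77  (sign +1)
combine: 4πI² = 441·2/77·3/77 = 54/121
take √, sign -1: I = -0.18845135

-0.188451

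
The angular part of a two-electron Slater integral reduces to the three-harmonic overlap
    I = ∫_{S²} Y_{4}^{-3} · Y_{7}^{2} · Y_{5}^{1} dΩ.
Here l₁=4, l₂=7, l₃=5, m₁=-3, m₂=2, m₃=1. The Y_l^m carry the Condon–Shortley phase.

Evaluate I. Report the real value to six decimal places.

-0.162315

Rules hold: Σm=0, L=16 even, 3≤5≤11.
N = 9·15·11 = 1485
Δ = 6!·2!·8!/17! = 1/6126120
Racah Σ t=2..4: t=2:+1/69120 t=3:−1/20736 t=4:+1/69120 = -1/51840
⇒ 3j(4 7 5; 0 0 0)² = 280/21879, sgn +1
Racah Σ t=5..6: t=5:−1/138240 t=6:+1/518400 = -11/2073600
⇒ 3j(4 7 5; -3 2 1)² = 77/4420, sgn -1
4πI² = N·(3j₀)²·(3jₘ)² = 16170/48841
I = -1·√(0.331074/4π) = -0.16231468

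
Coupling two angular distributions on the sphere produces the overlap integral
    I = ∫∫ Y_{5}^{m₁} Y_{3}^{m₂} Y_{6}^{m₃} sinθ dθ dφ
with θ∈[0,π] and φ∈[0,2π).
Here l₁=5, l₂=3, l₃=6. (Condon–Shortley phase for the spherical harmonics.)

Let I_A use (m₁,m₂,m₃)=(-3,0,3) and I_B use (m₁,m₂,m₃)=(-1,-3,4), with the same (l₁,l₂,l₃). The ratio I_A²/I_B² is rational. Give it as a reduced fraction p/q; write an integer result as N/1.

1/28

Shared (l₁,l₂,l₃)=(5,3,6): N and (l;000)² cancel in I_A²/I_B².
A: Δ = 2!·8!·4!/15! = 1/675675; Racah Σ t=0..2: t=0:+1/483840 t=1:−1/20160 t=2:+1/17280 = 1/96768; ⇒ 3j(5 3 6; -3 0 3)² = 1/1001, sgn -1
B: Δ = 2!·8!·4!/15! = 1/675675; Racah Σ t=0..0: t=0:+1/69120 = 1/69120; ⇒ 3j(5 3 6; -1 -3 4)² = 4/143, sgn +1
I_A²/I_B² = (1/1001)/(4/143) = 1/28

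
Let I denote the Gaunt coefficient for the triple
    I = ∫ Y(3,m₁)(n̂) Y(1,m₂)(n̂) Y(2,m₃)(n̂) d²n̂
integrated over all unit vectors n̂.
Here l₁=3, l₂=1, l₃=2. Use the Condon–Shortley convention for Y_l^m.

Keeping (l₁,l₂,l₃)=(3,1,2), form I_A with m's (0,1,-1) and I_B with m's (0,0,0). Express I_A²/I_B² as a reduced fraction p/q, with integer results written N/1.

l's match ⇒ only the (l;m) 3-j factors differ between A and B.
A: triangle coeff Δ(3,1,2) = 1/105; Σ_t [2,2]: t=2:+1/12 = 1/12; (3j)²=1/35 [(3 1 2; 0 1 -1)], sign=-1
B: triangle coeff Δ(3,1,2) = 1/105; Σ_t [1,1]: t=1:−1/4 = -1/4; (3j)²=3/35 [(3 1 2; 0 0 0)], sign=-1
I_A²/I_B² = (1/35)/(3/35) = 1/3

1/3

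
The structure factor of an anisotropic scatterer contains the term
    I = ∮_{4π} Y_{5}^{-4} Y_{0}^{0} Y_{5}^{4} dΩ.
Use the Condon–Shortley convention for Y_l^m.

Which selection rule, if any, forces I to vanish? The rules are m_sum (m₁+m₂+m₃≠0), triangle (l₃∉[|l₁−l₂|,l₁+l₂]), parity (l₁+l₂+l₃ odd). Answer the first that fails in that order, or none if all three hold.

azimuthal sum: -4 + 0 + 4 = 0  ✓
5 ≤ 5 ≤ 5 (triangle on l)  ✓
L = 5 + 0 + 5 = 10 (even)  ✓

none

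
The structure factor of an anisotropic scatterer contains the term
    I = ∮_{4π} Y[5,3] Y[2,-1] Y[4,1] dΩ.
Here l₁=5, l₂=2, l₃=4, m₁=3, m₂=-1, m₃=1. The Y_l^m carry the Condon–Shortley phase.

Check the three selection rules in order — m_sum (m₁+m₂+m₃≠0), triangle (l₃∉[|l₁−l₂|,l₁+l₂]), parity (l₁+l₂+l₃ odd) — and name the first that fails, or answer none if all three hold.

m_sum

Σmᵢ = 3  ✗
l₃∈[|l₁−l₂|,l₁+l₂]=[3,7], have l₃=4
Σlᵢ = 11 ⇒ odd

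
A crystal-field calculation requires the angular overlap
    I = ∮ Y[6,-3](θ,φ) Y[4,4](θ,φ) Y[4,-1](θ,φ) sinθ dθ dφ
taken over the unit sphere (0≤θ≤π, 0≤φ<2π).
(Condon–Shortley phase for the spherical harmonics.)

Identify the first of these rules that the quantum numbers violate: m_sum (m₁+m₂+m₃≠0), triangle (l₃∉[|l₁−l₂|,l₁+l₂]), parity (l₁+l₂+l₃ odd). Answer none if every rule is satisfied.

azimuthal sum: -3 + 4 − 1 = 0  ✓
2 ≤ 4 ≤ 10 (triangle on l)  ✓
L = 6 + 4 + 4 = 14 (even)  ✓

none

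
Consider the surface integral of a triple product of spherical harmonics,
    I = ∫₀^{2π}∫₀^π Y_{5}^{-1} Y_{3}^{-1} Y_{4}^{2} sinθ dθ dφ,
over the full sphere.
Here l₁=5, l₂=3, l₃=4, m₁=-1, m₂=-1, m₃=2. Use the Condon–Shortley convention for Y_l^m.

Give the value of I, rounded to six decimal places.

0.106335

m-sum 0 ✓  L=12 even ✓  2≤4≤8 ✓
Π(2lᵢ+1) = 11×7×9 = 693
triangle coeff Δ(5,3,4) = 1/180180
Σ_t [1,3]: t=1:−1/576 t=2:+1/144 t=3:−1/576 = 1/288
(3j)²=20/1001 [(5 3 4; 0 0 0)], sign=+1
Σ_t [0,2]: t=0:+1/34560 t=1:−1/720 t=2:+1/384 = 43/34560
(3j)²=1849/180180 [(5 3 4; -1 -1 2)], sign=+1
⇒ 4πI² = 1849/13013
I = (+1)√(1849/13013/(4π)) = 0.10633465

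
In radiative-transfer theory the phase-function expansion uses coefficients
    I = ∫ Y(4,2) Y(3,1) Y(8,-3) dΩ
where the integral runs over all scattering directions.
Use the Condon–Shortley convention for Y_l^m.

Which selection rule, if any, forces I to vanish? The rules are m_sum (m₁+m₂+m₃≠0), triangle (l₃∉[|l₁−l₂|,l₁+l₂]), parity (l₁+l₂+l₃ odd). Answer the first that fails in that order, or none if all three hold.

m₁+m₂+m₃ = 2 + 1 − 3 = 0  ✓
triangle: |4−3|=1 ≤ l₃=8 ≤ 4+3=7  ✗
parity: l₁+l₂+l₃ = 15 is odd

triangle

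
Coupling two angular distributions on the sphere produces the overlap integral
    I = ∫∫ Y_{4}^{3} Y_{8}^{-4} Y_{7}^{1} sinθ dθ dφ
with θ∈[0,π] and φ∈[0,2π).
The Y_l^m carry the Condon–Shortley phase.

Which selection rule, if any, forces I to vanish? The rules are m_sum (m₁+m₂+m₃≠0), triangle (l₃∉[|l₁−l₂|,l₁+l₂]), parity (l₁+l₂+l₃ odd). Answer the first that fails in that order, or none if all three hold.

parity

azimuthal sum: 3 − 4 + 1 = 0  ✓
4 ≤ 7 ≤ 12 (triangle on l)  ✓
L = 4 + 8 + 7 = 19 (odd)  ✗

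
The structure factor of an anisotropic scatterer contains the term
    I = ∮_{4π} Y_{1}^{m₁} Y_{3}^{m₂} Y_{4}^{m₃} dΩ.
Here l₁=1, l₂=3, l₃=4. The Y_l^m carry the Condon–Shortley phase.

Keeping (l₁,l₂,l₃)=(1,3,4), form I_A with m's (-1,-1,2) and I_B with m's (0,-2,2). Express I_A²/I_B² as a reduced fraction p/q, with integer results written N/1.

5/4

Same 1,3,4: normalisation and zero-m 3j drop out of the ratio.
A: Δ: 0! 2! 6! / 9! → 1/252; sum: t=0:+1/96 = 1/96; 3j²(1 3 4; -1 -1 2) = Δ·Π!·Σ² = 5/84  (sign +1)
B: Δ: 0! 2! 6! / 9! → 1/252; sum: t=0:+1/120 = 1/120; 3j²(1 3 4; 0 -2 2) = Δ·Π!·Σ² = 1/21  (sign +1)
I_A²/I_B² = (5/84)/(1/21) = 5/4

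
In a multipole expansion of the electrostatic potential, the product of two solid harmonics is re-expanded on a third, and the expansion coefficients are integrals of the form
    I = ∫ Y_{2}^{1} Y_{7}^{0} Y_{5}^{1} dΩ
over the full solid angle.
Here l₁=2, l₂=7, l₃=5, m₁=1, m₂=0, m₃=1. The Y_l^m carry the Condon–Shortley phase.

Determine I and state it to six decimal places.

Σmᵢ = 2 ≠ 0, so the φ-integral vanishes; I = 0

0.000000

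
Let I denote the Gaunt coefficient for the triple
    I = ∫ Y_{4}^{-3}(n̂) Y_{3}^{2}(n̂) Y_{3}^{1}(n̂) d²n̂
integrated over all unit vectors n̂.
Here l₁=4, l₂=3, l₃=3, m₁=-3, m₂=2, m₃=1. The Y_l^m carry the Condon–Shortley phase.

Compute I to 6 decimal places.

-0.095955

m-sum 0 ✓  L=10 even ✓  1≤3≤7 ✓
Π(2lᵢ+1) = 9×7×7 = 441
triangle coeff Δ(4,3,3) = 1/34650
Σ_t [1,3]: t=1:−1/72 t=2:+1/16 t=3:−1/72 = 5/144
(3j)²=2/77 [(4 3 3; 0 0 0)], sign=-1
Σ_t [3,4]: t=3:−1/288 t=4:+1/144 = 1/288
(3j)²=1/99 [(4 3 3; -3 2 1)], sign=+1
⇒ 4πI² = 14/121
I = (-1)√(14/121/(4π)) = -0.09595473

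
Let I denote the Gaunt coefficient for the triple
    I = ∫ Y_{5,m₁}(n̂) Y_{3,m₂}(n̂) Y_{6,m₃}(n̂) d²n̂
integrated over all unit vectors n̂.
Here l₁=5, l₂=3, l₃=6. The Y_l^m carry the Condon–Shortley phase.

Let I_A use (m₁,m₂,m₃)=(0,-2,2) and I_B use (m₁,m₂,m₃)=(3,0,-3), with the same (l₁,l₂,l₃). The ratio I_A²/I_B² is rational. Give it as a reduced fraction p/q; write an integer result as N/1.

l's match ⇒ only the (l;m) 3-j factors differ between A and B.
A: triangle coeff Δ(5,3,6) = 1/675675; Σ_t [0,1]: t=0:+1/8640 t=1:−1/13824 = 1/23040; (3j)²=2/429 [(5 3 6; 0 -2 2)], sign=+1
B: triangle coeff Δ(5,3,6) = 1/675675; Σ_t [0,2]: t=0:+1/17280 t=1:−1/20160 t=2:+1/483840 = 1/96768; (3j)²=1/1001 [(5 3 6; 3 0 -3)], sign=-1
I_A²/I_B² = (2/429)/(1/1001) = 14/3

14/3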